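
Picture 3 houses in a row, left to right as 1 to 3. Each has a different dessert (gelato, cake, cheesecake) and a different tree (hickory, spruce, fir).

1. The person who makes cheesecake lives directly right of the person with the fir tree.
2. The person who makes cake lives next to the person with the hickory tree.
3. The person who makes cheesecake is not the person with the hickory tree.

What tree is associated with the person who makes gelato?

hickory

The person who makes cheesecake is narrowed to house 2 or 3; consider each.
Placing it in house 2 leads to a contradiction, so it's in house 3.
The person with the fir tree is in house 2 (clue 1).
House 3 tree: only spruce fits.
By clue 2, the person who makes cake is in house 2.
House 1's dessert must be gelato (nothing else left).
House 1 tree: only hickory fits.
So: house 1 = gelato/hickory, house 2 = cake/fir, house 3 = cheesecake/spruce.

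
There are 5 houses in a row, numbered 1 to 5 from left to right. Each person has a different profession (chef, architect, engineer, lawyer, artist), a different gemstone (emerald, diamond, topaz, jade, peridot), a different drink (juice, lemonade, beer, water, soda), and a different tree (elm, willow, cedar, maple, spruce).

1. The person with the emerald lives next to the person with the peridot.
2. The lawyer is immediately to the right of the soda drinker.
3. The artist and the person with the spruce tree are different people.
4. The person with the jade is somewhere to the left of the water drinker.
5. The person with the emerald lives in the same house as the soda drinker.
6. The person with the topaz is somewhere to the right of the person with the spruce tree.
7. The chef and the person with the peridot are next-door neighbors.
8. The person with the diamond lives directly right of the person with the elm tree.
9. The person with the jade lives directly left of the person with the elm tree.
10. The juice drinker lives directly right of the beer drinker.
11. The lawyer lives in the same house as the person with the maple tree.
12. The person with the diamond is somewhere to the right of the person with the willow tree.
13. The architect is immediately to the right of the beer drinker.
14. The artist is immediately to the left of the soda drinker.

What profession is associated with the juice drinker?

architect

The artist is narrowed to house 1 or 2 or 3; consider each.
Placing it in house 2 and house 3 leads to a contradiction, so it's in house 1.
From clue 14, the soda drinker must be in house 2.
Clue 2 places the lawyer in house 3.
The person with the emerald is in house 2 (clue 5).
By clue 11, the person with the maple tree is in house 3.
The only drink still possible for house 1 is lemonade.
That leaves cedar as the tree for house 5.
That leaves topaz as the gemstone for house 4.
House 5's gemstone must be diamond (nothing else left).
The only tree still possible for house 1 is willow.
Clue 6: the person with the spruce tree is in house 2.
The person with the elm tree is in house 4 (clue 8).
By clue 9, the person with the jade is in house 3.
House 1's gemstone must be peridot (nothing else left).
Clue 7: the chef is in house 2.
That leaves beer as the drink for house 3.
The juice drinker is in house 4 (clue 10).
By clue 13, the architect is in house 4.
So house 5 gets engineer for profession.
The only drink still possible for house 5 is water.
So: house 1 = artist/peridot/lemonade/willow, house 2 = chef/emerald/soda/spruce, house 3 = lawyer/jade/beer/maple, house 4 = architect/topaz/juice/elm, house 5 = engineer/diamond/water/cedar.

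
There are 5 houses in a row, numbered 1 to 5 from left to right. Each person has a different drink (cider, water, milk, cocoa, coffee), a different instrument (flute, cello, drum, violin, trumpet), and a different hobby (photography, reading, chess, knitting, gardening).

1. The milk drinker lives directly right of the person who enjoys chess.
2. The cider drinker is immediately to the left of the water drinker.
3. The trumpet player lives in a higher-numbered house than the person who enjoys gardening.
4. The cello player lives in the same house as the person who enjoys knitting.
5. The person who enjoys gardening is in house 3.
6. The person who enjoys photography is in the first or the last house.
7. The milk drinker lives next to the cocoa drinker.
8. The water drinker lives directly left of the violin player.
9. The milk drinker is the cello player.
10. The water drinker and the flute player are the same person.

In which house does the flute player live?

By clue 5, the person who enjoys gardening is in house 3.
That leaves drum as the instrument for house 1.
The milk drinker is narrowed to house 2 or 5; consider each.
Placing it in house 2 leads to a contradiction, so it's in house 5.
The person who enjoys chess is in house 4 (clue 1).
By clue 7, the cocoa drinker is in house 4.
Clue 9 places the cello player in house 5.
So house 2 gets flute for instrument.
That leaves violin as the instrument for house 3.
The only instrument still possible for house 4 is trumpet.
Clue 4 places the person who enjoys knitting in house 5.
The water drinker is in house 2 (clue 8).
House 3's drink must be coffee (nothing else left).
House 2 hobby: only reading fits.
House 1's drink must be cider (nothing else left).
The only hobby still possible for house 1 is photography.
So: house 1 = cider/drum/photography, house 2 = water/flute/reading, house 3 = coffee/violin/gardening, house 4 = cocoa/trumpet/chess, house 5 = milk/cello/knitting.

2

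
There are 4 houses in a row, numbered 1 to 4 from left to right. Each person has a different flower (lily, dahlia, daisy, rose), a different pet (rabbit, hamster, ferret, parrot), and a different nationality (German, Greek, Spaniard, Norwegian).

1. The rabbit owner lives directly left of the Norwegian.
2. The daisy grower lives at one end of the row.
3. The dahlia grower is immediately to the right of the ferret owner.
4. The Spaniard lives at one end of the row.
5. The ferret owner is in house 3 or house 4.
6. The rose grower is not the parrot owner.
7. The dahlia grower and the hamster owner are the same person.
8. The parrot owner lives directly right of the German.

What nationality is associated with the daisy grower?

By clue 5, the ferret owner is in house 3.
House 1 pet: only rabbit fits.
The Norwegian is in house 2 (clue 1).
By clue 3, the dahlia grower is in house 4.
By clue 7, the hamster owner is in house 4.
So house 1 gets daisy for flower.
House 2 pet: only parrot fits.
Clue 6: the rose grower is in house 3.
Clue 8: the German is in house 1.
That leaves lily as the flower for house 2.
The only nationality still possible for house 3 is Greek.
The only nationality still possible for house 4 is Spaniard.
So: house 1 = daisy/rabbit/German, house 2 = lily/parrot/Norwegian, house 3 = rose/ferret/Greek, house 4 = dahlia/hamster/Spaniard.

German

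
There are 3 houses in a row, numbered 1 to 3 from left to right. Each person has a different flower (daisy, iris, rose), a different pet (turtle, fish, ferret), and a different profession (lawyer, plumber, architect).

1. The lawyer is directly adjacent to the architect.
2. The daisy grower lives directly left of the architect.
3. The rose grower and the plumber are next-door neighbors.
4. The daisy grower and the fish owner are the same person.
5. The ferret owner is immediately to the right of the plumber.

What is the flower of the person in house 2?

rose

The daisy grower is narrowed to house 1 or 2; consider each.
Placing it in house 2 leads to a contradiction, so it's in house 1.
Clue 2 places the architect in house 2.
The fish owner is in house 1 (clue 4).
House 3 profession: only lawyer fits.
By clue 3, the rose grower is in house 2.
The ferret owner is in house 2 (clue 5).
So house 3 gets iris for flower.
So house 3 gets turtle for pet.
The only profession still possible for house 1 is plumber.
So: house 1 = daisy/fish/plumber, house 2 = rose/ferret/architect, house 3 = iris/turtle/lawyer.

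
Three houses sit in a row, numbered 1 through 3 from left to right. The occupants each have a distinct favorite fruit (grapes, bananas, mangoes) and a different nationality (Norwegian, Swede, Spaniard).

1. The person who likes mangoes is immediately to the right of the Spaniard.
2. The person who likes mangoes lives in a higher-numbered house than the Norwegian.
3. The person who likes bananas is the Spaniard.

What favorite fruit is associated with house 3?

House 3 nationality: only Swede fits.
The person who likes bananas is narrowed to house 1 or 2; consider each.
Placing it in house 1 leads to a contradiction, so it's in house 2.
By clue 3, the Spaniard is in house 2.
That leaves grapes as the favorite fruit for house 1.
That leaves mangoes as the favorite fruit for house 3.
That leaves Norwegian as the nationality for house 1.
So: house 1 = grapes/Norwegian, house 2 = bananas/Spaniard, house 3 = mangoes/Swede.

mangoes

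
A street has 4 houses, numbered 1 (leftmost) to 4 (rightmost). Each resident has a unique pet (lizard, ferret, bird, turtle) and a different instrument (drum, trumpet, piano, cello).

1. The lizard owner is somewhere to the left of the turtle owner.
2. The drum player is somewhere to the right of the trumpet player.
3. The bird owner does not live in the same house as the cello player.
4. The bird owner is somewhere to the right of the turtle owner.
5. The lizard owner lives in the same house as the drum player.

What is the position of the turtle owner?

3

House 1 pet: only ferret fits.
The only pet still possible for house 4 is bird.
Clue 1 places the lizard owner in house 2.
The turtle owner is in house 3 (clue 1).
Clue 5: the drum player is in house 2.
That leaves trumpet as the instrument for house 1.
House 3's instrument must be cello (nothing else left).
The only instrument still possible for house 4 is piano.
So: house 1 = ferret/trumpet, house 2 = lizard/drum, house 3 = turtle/cello, house 4 = bird/piano.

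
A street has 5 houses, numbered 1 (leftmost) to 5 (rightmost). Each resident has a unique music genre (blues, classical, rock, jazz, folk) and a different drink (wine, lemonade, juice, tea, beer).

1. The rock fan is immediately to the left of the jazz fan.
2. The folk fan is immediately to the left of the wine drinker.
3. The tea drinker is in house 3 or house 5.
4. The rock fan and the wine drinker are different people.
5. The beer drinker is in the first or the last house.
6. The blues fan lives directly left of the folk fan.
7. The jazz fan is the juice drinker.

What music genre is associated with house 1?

The beer drinker is narrowed to house 1 or 5; consider each.
Placing it in house 5 leads to a contradiction, so it's in house 1.
The tea drinker is narrowed to house 3 or 5; consider each.
Placing it in house 5 leads to a contradiction, so it's in house 3.
The blues fan is narrowed to house 2 or 3; consider each.
Placing it in house 2 leads to a contradiction, so it's in house 3.
From clue 6, the folk fan must be in house 4.
Clue 1 places the jazz fan in house 2.
Clue 2: the wine drinker is in house 5.
Clue 7: the juice drinker is in house 2.
That leaves rock as the music genre for house 1.
That leaves classical as the music genre for house 5.
So house 4 gets lemonade for drink.
So: house 1 = rock/beer, house 2 = jazz/juice, house 3 = blues/tea, house 4 = folk/lemonade, house 5 = classical/wine.

rock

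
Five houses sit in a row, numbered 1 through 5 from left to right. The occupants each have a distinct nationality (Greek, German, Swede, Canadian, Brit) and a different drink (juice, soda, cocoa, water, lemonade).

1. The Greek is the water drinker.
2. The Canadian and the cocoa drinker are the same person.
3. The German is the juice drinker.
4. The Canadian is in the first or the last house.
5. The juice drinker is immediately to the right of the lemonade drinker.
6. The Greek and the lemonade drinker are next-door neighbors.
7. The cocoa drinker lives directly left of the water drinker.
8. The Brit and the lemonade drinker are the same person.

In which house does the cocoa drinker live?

The Canadian is in house 1 (clue 2).
The cocoa drinker is in house 1 (clue 2).
The water drinker is in house 2 (clue 7).
By clue 1, the Greek is in house 2.
From clue 6, the lemonade drinker must be in house 3.
Clue 8: the Brit is in house 3.
Clue 5 places the juice drinker in house 4.
The only drink still possible for house 5 is soda.
Clue 3 places the German in house 4.
House 5 nationality: only Swede fits.
So: house 1 = Canadian/cocoa, house 2 = Greek/water, house 3 = Brit/lemonade, house 4 = German/juice, house 5 = Swede/soda.

1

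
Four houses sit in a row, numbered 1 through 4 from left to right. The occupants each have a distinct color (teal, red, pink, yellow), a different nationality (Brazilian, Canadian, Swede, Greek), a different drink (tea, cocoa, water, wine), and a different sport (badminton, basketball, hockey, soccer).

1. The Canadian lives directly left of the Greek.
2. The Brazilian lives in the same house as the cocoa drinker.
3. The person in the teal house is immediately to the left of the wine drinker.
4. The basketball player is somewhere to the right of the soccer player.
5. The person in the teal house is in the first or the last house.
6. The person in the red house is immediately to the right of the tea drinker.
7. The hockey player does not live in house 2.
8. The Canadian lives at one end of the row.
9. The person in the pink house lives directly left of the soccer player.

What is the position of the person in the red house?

4

The person in the teal house is in house 1 (clue 5).
The Canadian is in house 1 (clue 8).
So house 2 gets pink for color.
Clue 1: the Greek is in house 2.
By clue 3, the wine drinker is in house 2.
By clue 9, the soccer player is in house 3.
That leaves water as the drink for house 1.
House 4 drink: only cocoa fits.
That leaves badminton as the sport for house 2.
The Brazilian is in house 4 (clue 2).
Clue 6: the person in the red house is in house 4.
House 3 color: only yellow fits.
The only nationality still possible for house 3 is Swede.
House 3's drink must be tea (nothing else left).
The only sport still possible for house 1 is hockey.
House 4 sport: only basketball fits.
So: house 1 = teal/Canadian/water/hockey, house 2 = pink/Greek/wine/badminton, house 3 = yellow/Swede/tea/soccer, house 4 = red/Brazilian/cocoa/basketball.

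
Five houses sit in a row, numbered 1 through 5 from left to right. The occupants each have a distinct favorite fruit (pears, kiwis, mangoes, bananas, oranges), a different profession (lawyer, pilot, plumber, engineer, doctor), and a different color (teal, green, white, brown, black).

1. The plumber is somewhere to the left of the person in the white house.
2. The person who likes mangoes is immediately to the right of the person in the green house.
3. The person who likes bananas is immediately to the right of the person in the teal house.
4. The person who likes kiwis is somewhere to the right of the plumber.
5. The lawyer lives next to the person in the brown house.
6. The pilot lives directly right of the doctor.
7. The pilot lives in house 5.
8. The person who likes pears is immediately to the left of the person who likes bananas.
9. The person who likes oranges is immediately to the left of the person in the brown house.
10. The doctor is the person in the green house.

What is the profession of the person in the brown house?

By clue 7, the pilot is in house 5.
Clue 6 places the doctor in house 4.
Clue 10 places the person in the green house in house 4.
The person who likes mangoes is in house 5 (clue 2).
The person who likes oranges is narrowed to house 1 or 2; consider each.
Placing it in house 2 leads to a contradiction, so it's in house 1.
By clue 9, the person in the brown house is in house 2.
The person who likes pears is in house 3 (clue 8).
Clue 8: the person who likes bananas is in house 4.
That leaves kiwis as the favorite fruit for house 2.
Clue 3: the person in the teal house is in house 3.
Clue 4 places the plumber in house 1.
House 2's profession must be engineer (nothing else left).
The only profession still possible for house 3 is lawyer.
House 1 color: only black fits.
That leaves white as the color for house 5.
So: house 1 = oranges/plumber/black, house 2 = kiwis/engineer/brown, house 3 = pears/lawyer/teal, house 4 = bananas/doctor/green, house 5 = mangoes/pilot/white.

engineer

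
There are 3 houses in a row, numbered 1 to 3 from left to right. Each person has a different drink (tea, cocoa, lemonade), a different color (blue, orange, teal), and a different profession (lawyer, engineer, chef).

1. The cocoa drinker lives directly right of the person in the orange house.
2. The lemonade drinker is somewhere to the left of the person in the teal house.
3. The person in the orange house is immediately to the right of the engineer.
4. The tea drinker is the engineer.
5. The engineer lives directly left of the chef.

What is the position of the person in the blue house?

The person in the orange house is in house 2 (clue 3).
By clue 3, the engineer is in house 1.
By clue 4, the tea drinker is in house 1.
Clue 5 places the chef in house 2.
House 2's drink must be lemonade (nothing else left).
So house 3 gets cocoa for drink.
That leaves blue as the color for house 1.
The only color still possible for house 3 is teal.
That leaves lawyer as the profession for house 3.
So: house 1 = tea/blue/engineer, house 2 = lemonade/orange/chef, house 3 = cocoa/teal/lawyer.

1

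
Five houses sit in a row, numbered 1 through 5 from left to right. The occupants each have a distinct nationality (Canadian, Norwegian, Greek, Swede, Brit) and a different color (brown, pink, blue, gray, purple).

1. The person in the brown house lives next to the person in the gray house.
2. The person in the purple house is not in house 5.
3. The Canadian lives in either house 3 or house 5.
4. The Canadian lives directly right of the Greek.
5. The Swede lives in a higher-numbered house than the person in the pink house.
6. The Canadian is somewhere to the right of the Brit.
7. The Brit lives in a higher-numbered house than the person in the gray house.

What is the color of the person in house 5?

So house 1 gets Norwegian for nationality.
House 5 color: only blue fits.
The Canadian is narrowed to house 3 or 5; consider each.
Placing it in house 3 leads to a contradiction, so it's in house 5.
Clue 4 places the Greek in house 4.
House 4 color: only purple fits.
So house 3 gets brown for color.
Clue 1: the person in the gray house is in house 2.
Clue 7: the Brit is in house 3.
The only nationality still possible for house 2 is Swede.
House 1 color: only pink fits.
So: house 1 = Norwegian/pink, house 2 = Swede/gray, house 3 = Brit/brown, house 4 = Greek/purple, house 5 = Canadian/blue.

blue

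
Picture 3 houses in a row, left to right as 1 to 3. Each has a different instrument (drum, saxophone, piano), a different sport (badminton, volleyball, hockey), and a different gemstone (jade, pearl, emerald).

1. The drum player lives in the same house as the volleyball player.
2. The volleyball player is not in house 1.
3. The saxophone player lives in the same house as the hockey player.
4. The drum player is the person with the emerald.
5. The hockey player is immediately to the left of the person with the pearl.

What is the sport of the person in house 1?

hockey

So house 1 gets jade for gemstone.
The drum player is narrowed to house 2 or 3; consider each.
Placing it in house 2 leads to a contradiction, so it's in house 3.
From clue 1, the volleyball player must be in house 3.
By clue 4, the person with the emerald is in house 3.
So house 2 gets pearl for gemstone.
By clue 5, the hockey player is in house 1.
That leaves badminton as the sport for house 2.
The saxophone player is in house 1 (clue 3).
So house 2 gets piano for instrument.
So: house 1 = saxophone/hockey/jade, house 2 = piano/badminton/pearl, house 3 = drum/volleyball/emerald.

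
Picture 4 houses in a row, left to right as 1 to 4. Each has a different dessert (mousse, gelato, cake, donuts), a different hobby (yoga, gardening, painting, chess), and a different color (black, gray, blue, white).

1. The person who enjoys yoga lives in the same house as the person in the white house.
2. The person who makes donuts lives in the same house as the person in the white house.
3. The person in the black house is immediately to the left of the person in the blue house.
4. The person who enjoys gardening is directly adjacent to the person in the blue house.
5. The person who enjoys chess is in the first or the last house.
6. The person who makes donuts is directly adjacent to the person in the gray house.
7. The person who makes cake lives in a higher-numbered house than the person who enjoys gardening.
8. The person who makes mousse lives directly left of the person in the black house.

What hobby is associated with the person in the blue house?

The person who makes cake is narrowed to house 3 or 4; consider each.
Placing it in house 3 leads to a contradiction, so it's in house 4.
The person who makes mousse is narrowed to house 1 or 2; consider each.
Placing it in house 1 leads to a contradiction, so it's in house 2.
Clue 8 places the person in the black house in house 3.
House 4's color must be blue (nothing else left).
Clue 2: the person who makes donuts is in house 1.
The person in the white house is in house 1 (clue 2).
The person who enjoys gardening is in house 3 (clue 4).
The person in the gray house is in house 2 (clue 6).
House 3 dessert: only gelato fits.
From clue 1, the person who enjoys yoga must be in house 1.
So house 2 gets painting for hobby.
House 4's hobby must be chess (nothing else left).
So: house 1 = donuts/yoga/white, house 2 = mousse/painting/gray, house 3 = gelato/gardening/black, house 4 = cake/chess/blue.

chess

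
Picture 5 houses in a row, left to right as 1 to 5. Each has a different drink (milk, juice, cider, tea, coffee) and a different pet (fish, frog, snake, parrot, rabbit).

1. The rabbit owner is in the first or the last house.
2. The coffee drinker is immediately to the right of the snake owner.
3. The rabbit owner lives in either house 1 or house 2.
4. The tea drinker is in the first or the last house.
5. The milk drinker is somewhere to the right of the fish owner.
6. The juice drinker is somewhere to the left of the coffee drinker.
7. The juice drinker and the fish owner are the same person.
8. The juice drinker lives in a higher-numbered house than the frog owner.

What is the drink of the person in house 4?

From clue 3, the rabbit owner must be in house 1.
House 5 pet: only parrot fits.
So house 2 gets cider for drink.
House 1's drink must be tea (nothing else left).
That leaves juice as the drink for house 3.
The only pet still possible for house 2 is frog.
Clue 7 places the fish owner in house 3.
The only pet still possible for house 4 is snake.
By clue 2, the coffee drinker is in house 5.
House 4 drink: only milk fits.
So: house 1 = tea/rabbit, house 2 = cider/frog, house 3 = juice/fish, house 4 = milk/snake, house 5 = coffee/parrot.

milk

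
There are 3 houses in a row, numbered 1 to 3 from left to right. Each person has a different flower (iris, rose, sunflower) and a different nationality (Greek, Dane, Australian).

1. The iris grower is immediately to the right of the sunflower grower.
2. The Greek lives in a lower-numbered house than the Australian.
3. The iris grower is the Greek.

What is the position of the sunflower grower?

The iris grower is in house 2 (clue 3).
The Greek is in house 2 (clue 3).
The only flower still possible for house 1 is sunflower.
House 3's flower must be rose (nothing else left).
That leaves Dane as the nationality for house 1.
So house 3 gets Australian for nationality.
So: house 1 = sunflower/Dane, house 2 = iris/Greek, house 3 = rose/Australian.

1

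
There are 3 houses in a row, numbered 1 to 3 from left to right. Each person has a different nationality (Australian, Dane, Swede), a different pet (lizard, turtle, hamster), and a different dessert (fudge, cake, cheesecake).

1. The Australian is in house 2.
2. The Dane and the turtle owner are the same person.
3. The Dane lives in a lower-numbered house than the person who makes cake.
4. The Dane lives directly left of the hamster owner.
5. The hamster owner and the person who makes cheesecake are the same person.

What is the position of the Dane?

1

Clue 1: the Australian is in house 2.
House 1 nationality: only Dane fits.
That leaves Swede as the nationality for house 3.
The only dessert still possible for house 1 is fudge.
From clue 2, the turtle owner must be in house 1.
From clue 4, the hamster owner must be in house 2.
From clue 5, the person who makes cheesecake must be in house 2.
That leaves lizard as the pet for house 3.
That leaves cake as the dessert for house 3.
So: house 1 = Dane/turtle/fudge, house 2 = Australian/hamster/cheesecake, house 3 = Swede/lizard/cake.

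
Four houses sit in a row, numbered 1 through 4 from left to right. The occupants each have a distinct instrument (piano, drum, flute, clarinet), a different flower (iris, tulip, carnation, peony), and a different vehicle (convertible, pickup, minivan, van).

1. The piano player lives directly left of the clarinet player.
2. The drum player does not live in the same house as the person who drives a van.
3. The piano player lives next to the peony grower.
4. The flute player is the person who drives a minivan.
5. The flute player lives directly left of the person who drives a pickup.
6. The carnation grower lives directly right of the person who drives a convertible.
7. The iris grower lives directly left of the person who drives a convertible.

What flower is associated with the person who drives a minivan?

The carnation grower is narrowed to house 3 or 4; consider each.
Placing it in house 4 leads to a contradiction, so it's in house 3.
The person who drives a convertible is in house 2 (clue 6).
Clue 7 places the iris grower in house 1.
From clue 5, the flute player must be in house 3.
From clue 5, the person who drives a pickup must be in house 4.
From clue 1, the clarinet player must be in house 2.
From clue 3, the peony grower must be in house 2.
By clue 4, the person who drives a minivan is in house 3.
That leaves piano as the instrument for house 1.
So house 4 gets drum for instrument.
The only flower still possible for house 4 is tulip.
So house 1 gets van for vehicle.
So: house 1 = piano/iris/van, house 2 = clarinet/peony/convertible, house 3 = flute/carnation/minivan, house 4 = drum/tulip/pickup.

carnation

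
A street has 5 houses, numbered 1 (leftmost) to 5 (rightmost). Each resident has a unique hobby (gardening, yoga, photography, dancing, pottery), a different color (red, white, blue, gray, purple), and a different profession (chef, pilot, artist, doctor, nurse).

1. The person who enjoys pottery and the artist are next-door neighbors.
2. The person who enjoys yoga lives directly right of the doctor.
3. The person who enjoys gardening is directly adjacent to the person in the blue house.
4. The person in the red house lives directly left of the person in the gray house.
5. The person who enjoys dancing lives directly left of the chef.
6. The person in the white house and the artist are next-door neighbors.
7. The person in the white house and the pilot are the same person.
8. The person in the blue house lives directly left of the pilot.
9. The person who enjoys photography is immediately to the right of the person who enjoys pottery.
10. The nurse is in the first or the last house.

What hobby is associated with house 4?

The nurse is narrowed to house 1 or 5; consider each.
Placing it in house 5 leads to a contradiction, so it's in house 1.
The person who enjoys yoga is narrowed to house 3 or 4 or 5; consider each.
Placing it in house 3 and house 4 leads to a contradiction, so it's in house 5.
The doctor is in house 4 (clue 2).
That leaves chef as the profession for house 5.
The person who enjoys dancing is in house 4 (clue 5).
The person who enjoys photography is narrowed to house 2 or 3; consider each.
Placing it in house 3 leads to a contradiction, so it's in house 2.
The person who enjoys pottery is in house 1 (clue 9).
House 3 hobby: only gardening fits.
Clue 1: the artist is in house 2.
The person in the blue house is in house 2 (clue 3).
By clue 6, the person in the white house is in house 3.
The pilot is in house 3 (clue 7).
The person in the red house is in house 4 (clue 4).
Clue 4 places the person in the gray house in house 5.
House 1's color must be purple (nothing else left).
So: house 1 = pottery/purple/nurse, house 2 = photography/blue/artist, house 3 = gardening/white/pilot, house 4 = dancing/red/doctor, house 5 = yoga/gray/chef.

dancing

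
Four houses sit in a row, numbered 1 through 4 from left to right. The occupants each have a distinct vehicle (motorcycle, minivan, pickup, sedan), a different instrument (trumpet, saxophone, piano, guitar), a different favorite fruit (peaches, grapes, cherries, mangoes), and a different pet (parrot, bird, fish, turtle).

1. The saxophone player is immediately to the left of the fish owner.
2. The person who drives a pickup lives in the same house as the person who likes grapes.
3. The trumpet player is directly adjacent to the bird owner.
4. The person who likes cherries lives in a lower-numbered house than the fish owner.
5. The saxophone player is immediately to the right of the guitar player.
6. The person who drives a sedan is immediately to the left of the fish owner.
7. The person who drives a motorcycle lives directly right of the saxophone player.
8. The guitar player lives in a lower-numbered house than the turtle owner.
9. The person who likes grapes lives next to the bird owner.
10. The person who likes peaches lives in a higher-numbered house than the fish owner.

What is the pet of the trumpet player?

Clue 1: the saxophone player is in house 2.
The fish owner is in house 3 (clue 1).
Clue 5: the guitar player is in house 1.
By clue 6, the person who drives a sedan is in house 2.
By clue 7, the person who drives a motorcycle is in house 3.
The person who likes peaches is in house 4 (clue 10).
Clue 2: the person who drives a pickup is in house 1.
By clue 2, the person who likes grapes is in house 1.
Clue 3 places the trumpet player in house 3.
Clue 9 places the bird owner in house 2.
House 4's vehicle must be minivan (nothing else left).
That leaves piano as the instrument for house 4.
House 2 favorite fruit: only cherries fits.
House 3 favorite fruit: only mangoes fits.
So house 1 gets parrot for pet.
That leaves turtle as the pet for house 4.
So: house 1 = pickup/guitar/grapes/parrot, house 2 = sedan/saxophone/cherries/bird, house 3 = motorcycle/trumpet/mangoes/fish, house 4 = minivan/piano/peaches/turtle.

fish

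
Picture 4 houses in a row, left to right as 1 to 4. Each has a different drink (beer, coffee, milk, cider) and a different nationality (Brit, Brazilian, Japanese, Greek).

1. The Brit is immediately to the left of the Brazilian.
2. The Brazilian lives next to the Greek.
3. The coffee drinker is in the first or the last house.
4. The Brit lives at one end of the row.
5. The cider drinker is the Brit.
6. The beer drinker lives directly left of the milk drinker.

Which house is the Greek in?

Clue 4: the Brit is in house 1.
Clue 5: the cider drinker is in house 1.
The Brazilian is in house 2 (clue 1).
By clue 2, the Greek is in house 3.
The only drink still possible for house 2 is beer.
The only drink still possible for house 3 is milk.
House 4 drink: only coffee fits.
So house 4 gets Japanese for nationality.
So: house 1 = cider/Brit, house 2 = beer/Brazilian, house 3 = milk/Greek, house 4 = coffee/Japanese.

3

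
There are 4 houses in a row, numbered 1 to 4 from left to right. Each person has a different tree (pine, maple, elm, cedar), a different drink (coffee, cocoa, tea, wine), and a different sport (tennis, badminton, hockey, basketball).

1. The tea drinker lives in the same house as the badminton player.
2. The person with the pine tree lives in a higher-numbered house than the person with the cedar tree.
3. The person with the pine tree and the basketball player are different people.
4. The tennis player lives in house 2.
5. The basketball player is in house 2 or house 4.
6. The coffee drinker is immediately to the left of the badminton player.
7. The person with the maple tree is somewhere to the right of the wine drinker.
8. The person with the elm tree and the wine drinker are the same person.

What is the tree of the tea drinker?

By clue 4, the tennis player is in house 2.
That leaves hockey as the sport for house 1.
So house 3 gets badminton for sport.
So house 4 gets basketball for sport.
By clue 1, the tea drinker is in house 3.
From clue 6, the coffee drinker must be in house 2.
So house 4 gets maple for tree.
So house 1 gets wine for drink.
House 4 drink: only cocoa fits.
Clue 8 places the person with the elm tree in house 1.
The only tree still possible for house 2 is cedar.
House 3's tree must be pine (nothing else left).
So: house 1 = elm/wine/hockey, house 2 = cedar/coffee/tennis, house 3 = pine/tea/badminton, house 4 = maple/cocoa/basketball.

pine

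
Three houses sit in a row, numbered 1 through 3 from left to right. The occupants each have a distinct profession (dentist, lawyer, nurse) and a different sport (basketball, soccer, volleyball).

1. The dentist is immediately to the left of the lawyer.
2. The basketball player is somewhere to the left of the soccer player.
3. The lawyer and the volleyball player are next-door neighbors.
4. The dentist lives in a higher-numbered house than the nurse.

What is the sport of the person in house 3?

By clue 4, the dentist is in house 2.
Clue 4: the nurse is in house 1.
The only profession still possible for house 3 is lawyer.
Clue 3 places the volleyball player in house 2.
That leaves basketball as the sport for house 1.
House 3's sport must be soccer (nothing else left).
So: house 1 = nurse/basketball, house 2 = dentist/volleyball, house 3 = lawyer/soccer.

soccer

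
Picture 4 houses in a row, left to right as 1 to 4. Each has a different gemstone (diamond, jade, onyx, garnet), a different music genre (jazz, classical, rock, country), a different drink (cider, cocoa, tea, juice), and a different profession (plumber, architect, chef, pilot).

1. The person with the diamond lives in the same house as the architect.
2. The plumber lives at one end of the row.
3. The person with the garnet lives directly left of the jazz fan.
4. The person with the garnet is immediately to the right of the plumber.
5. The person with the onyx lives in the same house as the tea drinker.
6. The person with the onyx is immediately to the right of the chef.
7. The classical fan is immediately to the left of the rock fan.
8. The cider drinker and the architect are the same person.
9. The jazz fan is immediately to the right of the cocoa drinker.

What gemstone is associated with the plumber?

jade

From clue 4, the person with the garnet must be in house 2.
Clue 4: the plumber is in house 1.
Clue 3 places the jazz fan in house 3.
From clue 9, the cocoa drinker must be in house 2.
The only gemstone still possible for house 1 is jade.
House 1's drink must be juice (nothing else left).
By clue 7, the classical fan is in house 1.
Clue 7 places the rock fan in house 2.
That leaves country as the music genre for house 4.
The person with the diamond is narrowed to house 3 or 4; consider each.
Placing it in house 3 leads to a contradiction, so it's in house 4.
From clue 1, the architect must be in house 4.
By clue 8, the cider drinker is in house 4.
House 3's gemstone must be onyx (nothing else left).
House 3's drink must be tea (nothing else left).
The chef is in house 2 (clue 6).
House 3 profession: only pilot fits.
So: house 1 = jade/classical/juice/plumber, house 2 = garnet/rock/cocoa/chef, house 3 = onyx/jazz/tea/pilot, house 4 = diamond/country/cider/architect.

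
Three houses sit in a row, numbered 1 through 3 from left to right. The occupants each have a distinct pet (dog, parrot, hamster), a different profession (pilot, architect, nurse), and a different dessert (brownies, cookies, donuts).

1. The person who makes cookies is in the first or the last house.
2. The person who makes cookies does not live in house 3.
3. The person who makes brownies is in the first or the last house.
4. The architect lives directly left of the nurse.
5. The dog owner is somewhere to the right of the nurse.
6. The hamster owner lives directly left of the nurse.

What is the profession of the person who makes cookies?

architect

By clue 2, the person who makes cookies is in house 1.
The dog owner is in house 3 (clue 5).
Clue 5: the nurse is in house 2.
By clue 6, the hamster owner is in house 1.
The only pet still possible for house 2 is parrot.
So house 3 gets pilot for profession.
The only dessert still possible for house 2 is donuts.
The only dessert still possible for house 3 is brownies.
So house 1 gets architect for profession.
So: house 1 = hamster/architect/cookies, house 2 = parrot/nurse/donuts, house 3 = dog/pilot/brownies.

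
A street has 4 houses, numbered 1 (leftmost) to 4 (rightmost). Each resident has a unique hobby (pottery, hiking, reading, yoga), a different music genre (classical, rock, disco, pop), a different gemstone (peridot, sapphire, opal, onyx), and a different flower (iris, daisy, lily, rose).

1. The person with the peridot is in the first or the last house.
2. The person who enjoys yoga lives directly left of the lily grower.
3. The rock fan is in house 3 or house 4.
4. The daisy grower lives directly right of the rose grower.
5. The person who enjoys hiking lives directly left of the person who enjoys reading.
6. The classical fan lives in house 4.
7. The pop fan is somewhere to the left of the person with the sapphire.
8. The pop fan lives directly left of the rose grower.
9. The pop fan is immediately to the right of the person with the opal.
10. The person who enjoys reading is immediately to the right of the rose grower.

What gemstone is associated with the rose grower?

Clue 6 places the classical fan in house 4.
Clue 9 places the pop fan in house 2.
Clue 9 places the person with the opal in house 1.
The only music genre still possible for house 1 is disco.
The only music genre still possible for house 3 is rock.
House 1 flower: only iris fits.
The rose grower is in house 3 (clue 8).
Clue 10: the person who enjoys reading is in house 4.
House 2's gemstone must be onyx (nothing else left).
The only gemstone still possible for house 3 is sapphire.
That leaves peridot as the gemstone for house 4.
That leaves lily as the flower for house 2.
House 4 flower: only daisy fits.
From clue 2, the person who enjoys yoga must be in house 1.
From clue 5, the person who enjoys hiking must be in house 3.
House 2's hobby must be pottery (nothing else left).
So: house 1 = yoga/disco/opal/iris, house 2 = pottery/pop/onyx/lily, house 3 = hiking/rock/sapphire/rose, house 4 = reading/classical/peridot/daisy.

sapphire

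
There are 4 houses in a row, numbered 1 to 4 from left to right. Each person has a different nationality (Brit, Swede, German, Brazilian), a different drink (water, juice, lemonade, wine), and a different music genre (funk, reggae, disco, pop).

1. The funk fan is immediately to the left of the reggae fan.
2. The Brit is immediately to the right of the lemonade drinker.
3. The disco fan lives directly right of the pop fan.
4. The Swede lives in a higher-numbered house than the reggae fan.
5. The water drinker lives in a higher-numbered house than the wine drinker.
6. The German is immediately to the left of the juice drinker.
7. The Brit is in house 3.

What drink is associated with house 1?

Clue 7 places the Brit in house 3.
The only nationality still possible for house 4 is Swede.
That leaves disco as the music genre for house 4.
Clue 2: the lemonade drinker is in house 2.
By clue 3, the pop fan is in house 3.
So house 1 gets wine for drink.
House 4 drink: only water fits.
So house 1 gets funk for music genre.
That leaves reggae as the music genre for house 2.
The German is in house 2 (clue 6).
So house 1 gets Brazilian for nationality.
That leaves juice as the drink for house 3.
So: house 1 = Brazilian/wine/funk, house 2 = German/lemonade/reggae, house 3 = Brit/juice/pop, house 4 = Swede/water/disco.

wine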